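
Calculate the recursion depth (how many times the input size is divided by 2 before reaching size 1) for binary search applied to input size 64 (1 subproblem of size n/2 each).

For divide and conquer with division factor 2:

Problem sizes at each level:
Level 0: 64
Level 1: 32
Level 2: 16
Level 3: 8
Level 4: 4
Level 5: 2
Level 6: 1

The root is level 0 and the size-1 base case is level 6 (the tree spans levels 0 through 6, i.e. 7 levels counting the root), so the depth is the number of divisions: log_2(64) = 6

The recursion tree depth is log_2(64) = 6. At each level, the problem size is divided by 2, so it takes 6 divisions to reduce to a base case of size 1. The algorithm makes 1 recursive call at each level.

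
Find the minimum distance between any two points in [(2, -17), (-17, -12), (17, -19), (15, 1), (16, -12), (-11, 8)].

Computing all pairwise distances among 6 points:

d((2, -17), (-17, -12)) = 19.6469
d((2, -17), (17, -19)) = 15.1327
d((2, -17), (15, 1)) = 22.2036
d((2, -17), (16, -12)) = 14.8661
d((2, -17), (-11, 8)) = 28.178
d((-17, -12), (17, -19)) = 34.7131
d((-17, -12), (15, 1)) = 34.5398
d((-17, -12), (16, -12)) = 33.0
d((-17, -12), (-11, 8)) = 20.8806
d((17, -19), (15, 1)) = 20.0998
d((17, -19), (16, -12)) = 7.0711 <-- minimum
d((17, -19), (-11, 8)) = 38.8973
d((15, 1), (16, -12)) = 13.0384
d((15, 1), (-11, 8)) = 26.9258
d((16, -12), (-11, 8)) = 33.6006

Closest pair: (17, -19) and (16, -12) with distance 7.0711

The closest pair is (17, -19) and (16, -12) with Euclidean distance 7.0711. For 6 points, brute-force pairwise comparison is shown above. For large n, the divide-and-conquer algorithm (sort by x, recurse on halves, check the dividing strip) achieves O(n log n).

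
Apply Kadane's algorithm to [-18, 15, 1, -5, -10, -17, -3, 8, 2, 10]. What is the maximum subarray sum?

Using Kadane's algorithm on [-18, 15, 1, -5, -10, -17, -3, 8, 2, 10]:

Scanning through the array:
Position 1 (value 15): max_ending_here = 15, max_so_far = 15
Position 2 (value 1): max_ending_here = 16, max_so_far = 16
Position 3 (value -5): max_ending_here = 11, max_so_far = 16
Position 4 (value -10): max_ending_here = 1, max_so_far = 16
Position 5 (value -17): max_ending_here = -16, max_so_far = 16
Position 6 (value -3): max_ending_here = -3, max_so_far = 16
Position 7 (value 8): max_ending_here = 8, max_so_far = 16
Position 8 (value 2): max_ending_here = 10, max_so_far = 16
Position 9 (value 10): max_ending_here = 20, max_so_far = 20

Maximum subarray: [8, 2, 10]
Maximum sum: 20

The maximum subarray is [8, 2, 10] with sum 20. This subarray runs from index 7 to index 9.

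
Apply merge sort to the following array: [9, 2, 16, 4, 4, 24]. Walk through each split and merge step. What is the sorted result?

Merge sort trace:

Split: [9, 2, 16, 4, 4, 24] -> [9, 2, 16] and [4, 4, 24]
  Split: [9, 2, 16] -> [9] and [2, 16]
    Split: [2, 16] -> [2] and [16]
    Merge: [2] + [16] -> [2, 16]
  Merge: [9] + [2, 16] -> [2, 9, 16]
  Split: [4, 4, 24] -> [4] and [4, 24]
    Split: [4, 24] -> [4] and [24]
    Merge: [4] + [24] -> [4, 24]
  Merge: [4] + [4, 24] -> [4, 4, 24]
Merge: [2, 9, 16] + [4, 4, 24] -> [2, 4, 4, 9, 16, 24]

Final sorted array: [2, 4, 4, 9, 16, 24]

The merge sort proceeds by recursively splitting the array and merging sorted halves.
After all merges, the sorted array is [2, 4, 4, 9, 16, 24].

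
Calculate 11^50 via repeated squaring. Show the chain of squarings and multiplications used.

Computing 11^50 by squaring (build up from 11^1; each line after the first costs one multiplication):

11^1 = 11
11^2 = (11^1)^2 = 11^2 = 121
11^3 = 11 * 11^2 = 11 * 121 = 1331
11^6 = (11^3)^2 = 1331^2 = 1771561
11^12 = (11^6)^2 = 1771561^2 = 3138428376721
11^24 = (11^12)^2 = 3138428376721^2 = 9849732675807611094711841
11^25 = 11 * 11^24 = 11 * 9849732675807611094711841 = 108347059433883722041830251
11^50 = (11^25)^2 = 108347059433883722041830251^2 = 11739085287969531650666649599035831993898213898723001

Result: 11739085287969531650666649599035831993898213898723001
Multiplications needed: 7 (7 lines after 11^1)

11^50 = 11739085287969531650666649599035831993898213898723001. Using exponentiation by squaring, this requires 7 multiplications. The key idea: if the exponent is even, square the half-power; if odd, multiply by the base once.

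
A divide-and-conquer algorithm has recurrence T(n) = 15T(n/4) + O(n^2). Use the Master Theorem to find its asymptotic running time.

Master Theorem for T(n) = 15T(n/4) + O(n^2):

a = 15, b = 4, c = 2
log_b(a) = log_4(15) = 1.9534

Case 3: c = 2 > log_4(15) = 1.9534
T(n) = O(n^2) = O(n^2)

For T(n) = 15T(n/4) + O(n^2): log_4(15) = 1.9534. This is Case 3 of the Master Theorem (c > log_b(a), work dominated by root), giving O(n^2).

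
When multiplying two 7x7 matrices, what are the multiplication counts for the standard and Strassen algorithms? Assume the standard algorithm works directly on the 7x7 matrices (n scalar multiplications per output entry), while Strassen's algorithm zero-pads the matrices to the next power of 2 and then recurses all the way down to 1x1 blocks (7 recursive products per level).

Matrix multiplication for 7x7 matrices:

Strassen's algorithm requires power-of-2 dimensions. Pad 7x7 to 8x8 (next power of 2).

Standard algorithm: 7^3 = 343 multiplications
Strassen's algorithm: 7^(log2(8)) = 7^3 = 343 multiplications
Savings: 343 - 343 = 0 multiplications

Standard: 343 multiplications (7^3). Strassen: 343 multiplications (7^3, after padding to 8x8). Strassen reduces 8 recursive multiplications to 7 at each level.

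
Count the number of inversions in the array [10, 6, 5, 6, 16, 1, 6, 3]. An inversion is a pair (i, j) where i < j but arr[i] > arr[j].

Finding inversions in [10, 6, 5, 6, 16, 1, 6, 3]:

(0, 1): arr[0]=10 > arr[1]=6
(0, 2): arr[0]=10 > arr[2]=5
(0, 3): arr[0]=10 > arr[3]=6
(0, 5): arr[0]=10 > arr[5]=1
(0, 6): arr[0]=10 > arr[6]=6
(0, 7): arr[0]=10 > arr[7]=3
(1, 2): arr[1]=6 > arr[2]=5
(1, 5): arr[1]=6 > arr[5]=1
(1, 7): arr[1]=6 > arr[7]=3
(2, 5): arr[2]=5 > arr[5]=1
(2, 7): arr[2]=5 > arr[7]=3
(3, 5): arr[3]=6 > arr[5]=1
(3, 7): arr[3]=6 > arr[7]=3
(4, 5): arr[4]=16 > arr[5]=1
(4, 6): arr[4]=16 > arr[6]=6
(4, 7): arr[4]=16 > arr[7]=3
(6, 7): arr[6]=6 > arr[7]=3

Total inversions: 17

The array has 17 inversion(s): (0,1), (0,2), (0,3), (0,5), (0,6), (0,7), (1,2), (1,5), (1,7), (2,5), (2,7), (3,5), (3,7), (4,5), (4,6), (4,7), (6,7). Each pair (i,j) satisfies i < j and arr[i] > arr[j].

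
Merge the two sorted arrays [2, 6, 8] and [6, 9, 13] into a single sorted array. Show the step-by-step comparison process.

Merging process:

Compare 2 vs 6: take 2 from left. Merged: [2]
Compare 6 vs 6: take 6 from left. Merged: [2, 6]
Compare 8 vs 6: take 6 from right. Merged: [2, 6, 6]
Compare 8 vs 9: take 8 from left. Merged: [2, 6, 6, 8]
Append remaining from right: [9, 13]. Merged: [2, 6, 6, 8, 9, 13]

Final merged array: [2, 6, 6, 8, 9, 13]
Total comparisons: 4

The merged array is [2, 6, 6, 8, 9, 13], requiring 4 comparisons. The merge step runs in O(n) time where n is the total number of elements.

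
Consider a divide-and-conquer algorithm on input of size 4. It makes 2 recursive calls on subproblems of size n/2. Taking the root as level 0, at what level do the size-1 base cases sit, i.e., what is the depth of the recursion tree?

For divide and conquer with division factor 2:

Problem sizes at each level:
Level 0: 4
Level 1: 2
Level 2: 1

The root is level 0 and the size-1 base case is level 2 (the tree spans levels 0 through 2, i.e. 3 levels counting the root), so the depth is the number of divisions: log_2(4) = 2

The recursion tree depth is log_2(4) = 2. At each level, the problem size is divided by 2, so it takes 2 divisions to reduce to a base case of size 1. The algorithm makes 2 recursive calls at each level.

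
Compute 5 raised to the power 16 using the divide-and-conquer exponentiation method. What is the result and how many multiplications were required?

Computing 5^16 by squaring (build up from 5^1; each line after the first costs one multiplication):

5^1 = 5
5^2 = (5^1)^2 = 5^2 = 25
5^4 = (5^2)^2 = 25^2 = 625
5^8 = (5^4)^2 = 625^2 = 390625
5^16 = (5^8)^2 = 390625^2 = 152587890625

Result: 152587890625
Multiplications needed: 4 (4 lines after 5^1)

5^16 = 152587890625. Using exponentiation by squaring, this requires 4 multiplications. The key idea: if the exponent is even, square the half-power; if odd, multiply by the base once.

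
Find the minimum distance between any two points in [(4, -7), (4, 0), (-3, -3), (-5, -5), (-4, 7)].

Computing all pairwise distances among 5 points:

d((4, -7), (4, 0)) = 7.0
d((4, -7), (-3, -3)) = 8.0623
d((4, -7), (-5, -5)) = 9.2195
d((4, -7), (-4, 7)) = 16.1245
d((4, 0), (-3, -3)) = 7.6158
d((4, 0), (-5, -5)) = 10.2956
d((4, 0), (-4, 7)) = 10.6301
d((-3, -3), (-5, -5)) = 2.8284 <-- minimum
d((-3, -3), (-4, 7)) = 10.0499
d((-5, -5), (-4, 7)) = 12.0416

Closest pair: (-3, -3) and (-5, -5) with distance 2.8284

The closest pair is (-3, -3) and (-5, -5) with Euclidean distance 2.8284. For 5 points, brute-force pairwise comparison is shown above. For large n, the divide-and-conquer algorithm (sort by x, recurse on halves, check the dividing strip) achieves O(n log n).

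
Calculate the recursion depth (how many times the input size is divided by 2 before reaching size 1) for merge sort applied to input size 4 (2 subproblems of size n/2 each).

For divide and conquer with division factor 2:

Problem sizes at each level:
Level 0: 4
Level 1: 2
Level 2: 1

The root is level 0 and the size-1 base case is level 2 (the tree spans levels 0 through 2, i.e. 3 levels counting the root), so the depth is the number of divisions: log_2(4) = 2

The recursion tree depth is log_2(4) = 2. At each level, the problem size is divided by 2, so it takes 2 divisions to reduce to a base case of size 1. The algorithm makes 2 recursive calls at each level.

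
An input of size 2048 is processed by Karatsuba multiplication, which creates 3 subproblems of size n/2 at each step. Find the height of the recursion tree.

For divide and conquer with division factor 2:

Problem sizes at each level:
Level 0: 2048
Level 1: 1024
Level 2: 512
Level 3: 256
Level 4: 128
Level 5: 64
Level 6: 32
Level 7: 16
Level 8: 8
Level 9: 4
Level 10: 2
Level 11: 1

The root is level 0 and the size-1 base case is level 11 (the tree spans levels 0 through 11, i.e. 12 levels counting the root), so the depth is the number of divisions: log_2(2048) = 11

The recursion tree depth is log_2(2048) = 11. At each level, the problem size is divided by 2, so it takes 11 divisions to reduce to a base case of size 1. The algorithm makes 3 recursive calls at each level.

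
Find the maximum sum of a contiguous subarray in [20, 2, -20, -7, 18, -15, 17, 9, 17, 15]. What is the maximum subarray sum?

Using Kadane's algorithm on [20, 2, -20, -7, 18, -15, 17, 9, 17, 15]:

Scanning through the array:
Position 1 (value 2): max_ending_here = 22, max_so_far = 22
Position 2 (value -20): max_ending_here = 2, max_so_far = 22
Position 3 (value -7): max_ending_here = -5, max_so_far = 22
Position 4 (value 18): max_ending_here = 18, max_so_far = 22
Position 5 (value -15): max_ending_here = 3, max_so_far = 22
Position 6 (value 17): max_ending_here = 20, max_so_far = 22
Position 7 (value 9): max_ending_here = 29, max_so_far = 29
Position 8 (value 17): max_ending_here = 46, max_so_far = 46
Position 9 (value 15): max_ending_here = 61, max_so_far = 61

Maximum subarray: [18, -15, 17, 9, 17, 15]
Maximum sum: 61

The maximum subarray is [18, -15, 17, 9, 17, 15] with sum 61. This subarray runs from index 4 to index 9.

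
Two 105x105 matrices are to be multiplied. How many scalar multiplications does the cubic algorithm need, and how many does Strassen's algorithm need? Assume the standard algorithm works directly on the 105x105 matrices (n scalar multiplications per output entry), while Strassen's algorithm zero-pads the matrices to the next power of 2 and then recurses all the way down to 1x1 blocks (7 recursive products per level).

Matrix multiplication for 105x105 matrices:

Strassen's algorithm requires power-of-2 dimensions. Pad 105x105 to 128x128 (next power of 2).

Standard algorithm: 105^3 = 1157625 multiplications
Strassen's algorithm: 7^(log2(128)) = 7^7 = 823543 multiplications
Savings: 1157625 - 823543 = 334082 multiplications

Standard: 1157625 multiplications (105^3). Strassen: 823543 multiplications (7^7, after padding to 128x128). Strassen reduces 8 recursive multiplications to 7 at each level.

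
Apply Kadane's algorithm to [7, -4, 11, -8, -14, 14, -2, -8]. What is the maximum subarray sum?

Using Kadane's algorithm on [7, -4, 11, -8, -14, 14, -2, -8]:

Scanning through the array:
Position 1 (value -4): max_ending_here = 3, max_so_far = 7
Position 2 (value 11): max_ending_here = 14, max_so_far = 14
Position 3 (value -8): max_ending_here = 6, max_so_far = 14
Position 4 (value -14): max_ending_here = -8, max_so_far = 14
Position 5 (value 14): max_ending_here = 14, max_so_far = 14
Position 6 (value -2): max_ending_here = 12, max_so_far = 14
Position 7 (value -8): max_ending_here = 4, max_so_far = 14

Maximum subarray: [7, -4, 11]
Maximum sum: 14

The maximum subarray is [7, -4, 11] with sum 14. This subarray runs from index 0 to index 2.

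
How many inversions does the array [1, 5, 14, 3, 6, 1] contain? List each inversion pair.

Finding inversions in [1, 5, 14, 3, 6, 1]:

(1, 3): arr[1]=5 > arr[3]=3
(1, 5): arr[1]=5 > arr[5]=1
(2, 3): arr[2]=14 > arr[3]=3
(2, 4): arr[2]=14 > arr[4]=6
(2, 5): arr[2]=14 > arr[5]=1
(3, 5): arr[3]=3 > arr[5]=1
(4, 5): arr[4]=6 > arr[5]=1

Total inversions: 7

The array has 7 inversion(s): (1,3), (1,5), (2,3), (2,4), (2,5), (3,5), (4,5). Each pair (i,j) satisfies i < j and arr[i] > arr[j].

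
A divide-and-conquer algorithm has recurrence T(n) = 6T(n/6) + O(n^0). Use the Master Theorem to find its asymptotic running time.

Master Theorem for T(n) = 6T(n/6) + O(n^0):

a = 6, b = 6, c = 0
log_b(a) = log_6(6) = 1.0000

Case 1: c = 0 < log_6(6) = 1.0000
T(n) = O(n^(log_6 6)) = O(n)

For T(n) = 6T(n/6) + O(n^0): log_6(6) = 1.0000. This is Case 1 of the Master Theorem (c < log_b(a), work dominated by leaves), giving O(n).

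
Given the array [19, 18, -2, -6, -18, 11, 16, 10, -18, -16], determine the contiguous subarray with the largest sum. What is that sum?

Using Kadane's algorithm on [19, 18, -2, -6, -18, 11, 16, 10, -18, -16]:

Scanning through the array:
Position 1 (value 18): max_ending_here = 37, max_so_far = 37
Position 2 (value -2): max_ending_here = 35, max_so_far = 37
Position 3 (value -6): max_ending_here = 29, max_so_far = 37
Position 4 (value -18): max_ending_here = 11, max_so_far = 37
Position 5 (value 11): max_ending_here = 22, max_so_far = 37
Position 6 (value 16): max_ending_here = 38, max_so_far = 38
Position 7 (value 10): max_ending_here = 48, max_so_far = 48
Position 8 (value -18): max_ending_here = 30, max_so_far = 48
Position 9 (value -16): max_ending_here = 14, max_so_far = 48

Maximum subarray: [19, 18, -2, -6, -18, 11, 16, 10]
Maximum sum: 48

The maximum subarray is [19, 18, -2, -6, -18, 11, 16, 10] with sum 48. This subarray runs from index 0 to index 7.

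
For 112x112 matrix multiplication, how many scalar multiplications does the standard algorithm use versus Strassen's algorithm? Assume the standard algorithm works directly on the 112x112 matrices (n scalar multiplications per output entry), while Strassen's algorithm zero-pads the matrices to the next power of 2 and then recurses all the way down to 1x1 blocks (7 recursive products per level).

Matrix multiplication for 112x112 matrices:

Strassen's algorithm requires power-of-2 dimensions. Pad 112x112 to 128x128 (next power of 2).

Standard algorithm: 112^3 = 1404928 multiplications
Strassen's algorithm: 7^(log2(128)) = 7^7 = 823543 multiplications
Savings: 1404928 - 823543 = 581385 multiplications

Standard: 1404928 multiplications (112^3). Strassen: 823543 multiplications (7^7, after padding to 128x128). Strassen reduces 8 recursive multiplications to 7 at each level.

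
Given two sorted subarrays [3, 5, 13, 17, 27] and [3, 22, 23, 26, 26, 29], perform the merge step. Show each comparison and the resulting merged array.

Merging process:

Compare 3 vs 3: take 3 from left. Merged: [3]
Compare 5 vs 3: take 3 from right. Merged: [3, 3]
Compare 5 vs 22: take 5 from left. Merged: [3, 3, 5]
Compare 13 vs 22: take 13 from left. Merged: [3, 3, 5, 13]
Compare 17 vs 22: take 17 from left. Merged: [3, 3, 5, 13, 17]
Compare 27 vs 22: take 22 from right. Merged: [3, 3, 5, 13, 17, 22]
Compare 27 vs 23: take 23 from right. Merged: [3, 3, 5, 13, 17, 22, 23]
Compare 27 vs 26: take 26 from right. Merged: [3, 3, 5, 13, 17, 22, 23, 26]
Compare 27 vs 26: take 26 from right. Merged: [3, 3, 5, 13, 17, 22, 23, 26, 26]
Compare 27 vs 29: take 27 from left. Merged: [3, 3, 5, 13, 17, 22, 23, 26, 26, 27]
Append remaining from right: [29]. Merged: [3, 3, 5, 13, 17, 22, 23, 26, 26, 27, 29]

Final merged array: [3, 3, 5, 13, 17, 22, 23, 26, 26, 27, 29]
Total comparisons: 10

The merged array is [3, 3, 5, 13, 17, 22, 23, 26, 26, 27, 29], requiring 10 comparisons. The merge step runs in O(n) time where n is the total number of elements.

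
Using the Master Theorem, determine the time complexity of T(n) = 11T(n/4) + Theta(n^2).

Master Theorem for T(n) = 11T(n/4) + O(n^2):

a = 11, b = 4, c = 2
log_b(a) = log_4(11) = 1.7297

Case 3: c = 2 > log_4(11) = 1.7297
T(n) = O(n^2) = O(n^2)

For T(n) = 11T(n/4) + O(n^2): log_4(11) = 1.7297. This is Case 3 of the Master Theorem (c > log_b(a), work dominated by root), giving O(n^2).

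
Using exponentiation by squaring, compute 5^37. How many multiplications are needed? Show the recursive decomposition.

Computing 5^37 by squaring (build up from 5^1; each line after the first costs one multiplication):

5^1 = 5
5^2 = (5^1)^2 = 5^2 = 25
5^4 = (5^2)^2 = 25^2 = 625
5^8 = (5^4)^2 = 625^2 = 390625
5^9 = 5 * 5^8 = 5 * 390625 = 1953125
5^18 = (5^9)^2 = 1953125^2 = 3814697265625
5^36 = (5^18)^2 = 3814697265625^2 = 14551915228366851806640625
5^37 = 5 * 5^36 = 5 * 14551915228366851806640625 = 72759576141834259033203125

Result: 72759576141834259033203125
Multiplications needed: 7 (7 lines after 5^1)

5^37 = 72759576141834259033203125. Using exponentiation by squaring, this requires 7 multiplications. The key idea: if the exponent is even, square the half-power; if odd, multiply by the base once.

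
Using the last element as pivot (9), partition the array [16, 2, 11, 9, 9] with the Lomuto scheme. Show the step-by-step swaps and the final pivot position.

Lomuto partition with pivot = 9:

Initial array: [16, 2, 11, 9, 9]

arr[0]=16 > 9: no swap
arr[1]=2 <= 9: swap with position 0, array becomes [2, 16, 11, 9, 9]
arr[2]=11 > 9: no swap
arr[3]=9 <= 9: swap with position 1, array becomes [2, 9, 11, 16, 9]

Place pivot at position 2: [2, 9, 9, 16, 11]
Pivot position: 2

After partitioning with pivot 9, the array becomes [2, 9, 9, 16, 11]. The pivot is placed at index 2. All elements to the left of the pivot are <= 9, and all elements to the right are > 9.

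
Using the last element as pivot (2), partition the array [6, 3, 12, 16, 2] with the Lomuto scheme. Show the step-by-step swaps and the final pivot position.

Lomuto partition with pivot = 2:

Initial array: [6, 3, 12, 16, 2]

arr[0]=6 > 2: no swap
arr[1]=3 > 2: no swap
arr[2]=12 > 2: no swap
arr[3]=16 > 2: no swap

Place pivot at position 0: [2, 3, 12, 16, 6]
Pivot position: 0

After partitioning with pivot 2, the array becomes [2, 3, 12, 16, 6]. The pivot is placed at index 0. All elements to the left of the pivot are <= 2, and all elements to the right are > 2.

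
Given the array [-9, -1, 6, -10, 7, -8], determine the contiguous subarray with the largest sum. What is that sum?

Using Kadane's algorithm on [-9, -1, 6, -10, 7, -8]:

Scanning through the array:
Position 1 (value -1): max_ending_here = -1, max_so_far = -1
Position 2 (value 6): max_ending_here = 6, max_so_far = 6
Position 3 (value -10): max_ending_here = -4, max_so_far = 6
Position 4 (value 7): max_ending_here = 7, max_so_far = 7
Position 5 (value -8): max_ending_here = -1, max_so_far = 7

Maximum subarray: [7]
Maximum sum: 7

The maximum subarray is [7] with sum 7. This subarray runs from index 4 to index 4.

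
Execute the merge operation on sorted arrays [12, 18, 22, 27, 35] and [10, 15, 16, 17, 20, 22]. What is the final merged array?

Merging process:

Compare 12 vs 10: take 10 from right. Merged: [10]
Compare 12 vs 15: take 12 from left. Merged: [10, 12]
Compare 18 vs 15: take 15 from right. Merged: [10, 12, 15]
Compare 18 vs 16: take 16 from right. Merged: [10, 12, 15, 16]
Compare 18 vs 17: take 17 from right. Merged: [10, 12, 15, 16, 17]
Compare 18 vs 20: take 18 from left. Merged: [10, 12, 15, 16, 17, 18]
Compare 22 vs 20: take 20 from right. Merged: [10, 12, 15, 16, 17, 18, 20]
Compare 22 vs 22: take 22 from left. Merged: [10, 12, 15, 16, 17, 18, 20, 22]
Compare 27 vs 22: take 22 from right. Merged: [10, 12, 15, 16, 17, 18, 20, 22, 22]
Append remaining from left: [27, 35]. Merged: [10, 12, 15, 16, 17, 18, 20, 22, 22, 27, 35]

Final merged array: [10, 12, 15, 16, 17, 18, 20, 22, 22, 27, 35]
Total comparisons: 9

The merged array is [10, 12, 15, 16, 17, 18, 20, 22, 22, 27, 35], requiring 9 comparisons. The merge step runs in O(n) time where n is the total number of elements.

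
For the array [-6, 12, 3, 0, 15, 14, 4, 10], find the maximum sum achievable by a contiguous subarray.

Using Kadane's algorithm on [-6, 12, 3, 0, 15, 14, 4, 10]:

Scanning through the array:
Position 1 (value 12): max_ending_here = 12, max_so_far = 12
Position 2 (value 3): max_ending_here = 15, max_so_far = 15
Position 3 (value 0): max_ending_here = 15, max_so_far = 15
Position 4 (value 15): max_ending_here = 30, max_so_far = 30
Position 5 (value 14): max_ending_here = 44, max_so_far = 44
Position 6 (value 4): max_ending_here = 48, max_so_far = 48
Position 7 (value 10): max_ending_here = 58, max_so_far = 58

Maximum subarray: [12, 3, 0, 15, 14, 4, 10]
Maximum sum: 58

The maximum subarray is [12, 3, 0, 15, 14, 4, 10] with sum 58. This subarray runs from index 1 to index 7.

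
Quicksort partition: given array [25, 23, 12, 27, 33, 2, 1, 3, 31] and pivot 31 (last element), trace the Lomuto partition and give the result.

Lomuto partition with pivot = 31:

Initial array: [25, 23, 12, 27, 33, 2, 1, 3, 31]

arr[0]=25 <= 31: swap with position 0, array becomes [25, 23, 12, 27, 33, 2, 1, 3, 31]
arr[1]=23 <= 31: swap with position 1, array becomes [25, 23, 12, 27, 33, 2, 1, 3, 31]
arr[2]=12 <= 31: swap with position 2, array becomes [25, 23, 12, 27, 33, 2, 1, 3, 31]
arr[3]=27 <= 31: swap with position 3, array becomes [25, 23, 12, 27, 33, 2, 1, 3, 31]
arr[4]=33 > 31: no swap
arr[5]=2 <= 31: swap with position 4, array becomes [25, 23, 12, 27, 2, 33, 1, 3, 31]
arr[6]=1 <= 31: swap with position 5, array becomes [25, 23, 12, 27, 2, 1, 33, 3, 31]
arr[7]=3 <= 31: swap with position 6, array becomes [25, 23, 12, 27, 2, 1, 3, 33, 31]

Place pivot at position 7: [25, 23, 12, 27, 2, 1, 3, 31, 33]
Pivot position: 7

After partitioning with pivot 31, the array becomes [25, 23, 12, 27, 2, 1, 3, 31, 33]. The pivot is placed at index 7. All elements to the left of the pivot are <= 31, and all elements to the right are > 31.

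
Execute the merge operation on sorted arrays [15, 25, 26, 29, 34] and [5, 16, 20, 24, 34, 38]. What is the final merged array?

Merging process:

Compare 15 vs 5: take 5 from right. Merged: [5]
Compare 15 vs 16: take 15 from left. Merged: [5, 15]
Compare 25 vs 16: take 16 from right. Merged: [5, 15, 16]
Compare 25 vs 20: take 20 from right. Merged: [5, 15, 16, 20]
Compare 25 vs 24: take 24 from right. Merged: [5, 15, 16, 20, 24]
Compare 25 vs 34: take 25 from left. Merged: [5, 15, 16, 20, 24, 25]
Compare 26 vs 34: take 26 from left. Merged: [5, 15, 16, 20, 24, 25, 26]
Compare 29 vs 34: take 29 from left. Merged: [5, 15, 16, 20, 24, 25, 26, 29]
Compare 34 vs 34: take 34 from left. Merged: [5, 15, 16, 20, 24, 25, 26, 29, 34]
Append remaining from right: [34, 38]. Merged: [5, 15, 16, 20, 24, 25, 26, 29, 34, 34, 38]

Final merged array: [5, 15, 16, 20, 24, 25, 26, 29, 34, 34, 38]
Total comparisons: 9

The merged array is [5, 15, 16, 20, 24, 25, 26, 29, 34, 34, 38], requiring 9 comparisons. The merge step runs in O(n) time where n is the total number of elements.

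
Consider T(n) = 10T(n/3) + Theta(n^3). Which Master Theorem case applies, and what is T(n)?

Master Theorem for T(n) = 10T(n/3) + O(n^3):

a = 10, b = 3, c = 3
log_b(a) = log_3(10) = 2.0959

Case 3: c = 3 > log_3(10) = 2.0959
T(n) = O(n^3) = O(n^3)

For T(n) = 10T(n/3) + O(n^3): log_3(10) = 2.0959. This is Case 3 of the Master Theorem (c > log_b(a), work dominated by root), giving O(n^3).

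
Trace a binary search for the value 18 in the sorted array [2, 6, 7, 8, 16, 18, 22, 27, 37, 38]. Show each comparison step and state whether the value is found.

Binary search for 18 in [2, 6, 7, 8, 16, 18, 22, 27, 37, 38]:

lo=0, hi=9, mid=4, arr[mid]=16 -> 16 < 18, search right half
lo=5, hi=9, mid=7, arr[mid]=27 -> 27 > 18, search left half
lo=5, hi=6, mid=5, arr[mid]=18 -> Found target at index 5!

Binary search finds 18 at index 5 after 3 comparisons. The search repeatedly halves the search space by comparing with the middle element.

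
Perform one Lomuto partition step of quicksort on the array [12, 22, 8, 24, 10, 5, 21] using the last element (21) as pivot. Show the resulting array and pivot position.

Lomuto partition with pivot = 21:

Initial array: [12, 22, 8, 24, 10, 5, 21]

arr[0]=12 <= 21: swap with position 0, array becomes [12, 22, 8, 24, 10, 5, 21]
arr[1]=22 > 21: no swap
arr[2]=8 <= 21: swap with position 1, array becomes [12, 8, 22, 24, 10, 5, 21]
arr[3]=24 > 21: no swap
arr[4]=10 <= 21: swap with position 2, array becomes [12, 8, 10, 24, 22, 5, 21]
arr[5]=5 <= 21: swap with position 3, array becomes [12, 8, 10, 5, 22, 24, 21]

Place pivot at position 4: [12, 8, 10, 5, 21, 24, 22]
Pivot position: 4

After partitioning with pivot 21, the array becomes [12, 8, 10, 5, 21, 24, 22]. The pivot is placed at index 4. All elements to the left of the pivot are <= 21, and all elements to the right are > 21.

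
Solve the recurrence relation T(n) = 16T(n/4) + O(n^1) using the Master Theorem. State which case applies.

Master Theorem for T(n) = 16T(n/4) + O(n^1):

a = 16, b = 4, c = 1
log_b(a) = log_4(16) = 2.0000

Case 1: c = 1 < log_4(16) = 2.0000
T(n) = O(n^(log_4 16)) = O(n^2)

For T(n) = 16T(n/4) + O(n^1): log_4(16) = 2.0000. This is Case 1 of the Master Theorem (c < log_b(a), work dominated by leaves), giving O(n^2).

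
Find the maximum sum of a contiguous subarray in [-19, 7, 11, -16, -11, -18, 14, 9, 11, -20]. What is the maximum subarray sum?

Using Kadane's algorithm on [-19, 7, 11, -16, -11, -18, 14, 9, 11, -20]:

Scanning through the array:
Position 1 (value 7): max_ending_here = 7, max_so_far = 7
Position 2 (value 11): max_ending_here = 18, max_so_far = 18
Position 3 (value -16): max_ending_here = 2, max_so_far = 18
Position 4 (value -11): max_ending_here = -9, max_so_far = 18
Position 5 (value -18): max_ending_here = -18, max_so_far = 18
Position 6 (value 14): max_ending_here = 14, max_so_far = 18
Position 7 (value 9): max_ending_here = 23, max_so_far = 23
Position 8 (value 11): max_ending_here = 34, max_so_far = 34
Position 9 (value -20): max_ending_here = 14, max_so_far = 34

Maximum subarray: [14, 9, 11]
Maximum sum: 34

The maximum subarray is [14, 9, 11] with sum 34. This subarray runs from index 6 to index 8.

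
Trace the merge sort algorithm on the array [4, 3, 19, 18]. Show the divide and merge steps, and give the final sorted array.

Merge sort trace:

Split: [4, 3, 19, 18] -> [4, 3] and [19, 18]
  Split: [4, 3] -> [4] and [3]
  Merge: [4] + [3] -> [3, 4]
  Split: [19, 18] -> [19] and [18]
  Merge: [19] + [18] -> [18, 19]
Merge: [3, 4] + [18, 19] -> [3, 4, 18, 19]

Final sorted array: [3, 4, 18, 19]

The merge sort proceeds by recursively splitting the array and merging sorted halves.
After all merges, the sorted array is [3, 4, 18, 19].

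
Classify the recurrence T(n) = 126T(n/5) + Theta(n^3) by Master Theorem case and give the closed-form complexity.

Master Theorem for T(n) = 126T(n/5) + O(n^3):

a = 126, b = 5, c = 3
log_b(a) = log_5(126) = 3.0050

Case 1: c = 3 < log_5(126) = 3.0050
T(n) = O(n^(log_5 126))

For T(n) = 126T(n/5) + O(n^3): log_5(126) = 3.0050. This is Case 1 of the Master Theorem (c < log_b(a), work dominated by leaves), giving O(n^(log_5 126)).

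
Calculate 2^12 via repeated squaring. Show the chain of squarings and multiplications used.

Computing 2^12 by squaring (build up from 2^1; each line after the first costs one multiplication):

2^1 = 2
2^2 = (2^1)^2 = 2^2 = 4
2^3 = 2 * 2^2 = 2 * 4 = 8
2^6 = (2^3)^2 = 8^2 = 64
2^12 = (2^6)^2 = 64^2 = 4096

Result: 4096
Multiplications needed: 4 (4 lines after 2^1)

2^12 = 4096. Using exponentiation by squaring, this requires 4 multiplications. The key idea: if the exponent is even, square the half-power; if odd, multiply by the base once.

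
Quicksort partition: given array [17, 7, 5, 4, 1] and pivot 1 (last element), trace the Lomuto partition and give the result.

Lomuto partition with pivot = 1:

Initial array: [17, 7, 5, 4, 1]

arr[0]=17 > 1: no swap
arr[1]=7 > 1: no swap
arr[2]=5 > 1: no swap
arr[3]=4 > 1: no swap

Place pivot at position 0: [1, 7, 5, 4, 17]
Pivot position: 0

After partitioning with pivot 1, the array becomes [1, 7, 5, 4, 17]. The pivot is placed at index 0. All elements to the left of the pivot are <= 1, and all elements to the right are > 1.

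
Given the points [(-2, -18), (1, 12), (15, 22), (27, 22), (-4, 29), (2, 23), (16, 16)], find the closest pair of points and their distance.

Computing all pairwise distances among 7 points:

d((-2, -18), (1, 12)) = 30.1496
d((-2, -18), (15, 22)) = 43.4626
d((-2, -18), (27, 22)) = 49.4065
d((-2, -18), (-4, 29)) = 47.0425
d((-2, -18), (2, 23)) = 41.1947
d((-2, -18), (16, 16)) = 38.4708
d((1, 12), (15, 22)) = 17.2047
d((1, 12), (27, 22)) = 27.8568
d((1, 12), (-4, 29)) = 17.72
d((1, 12), (2, 23)) = 11.0454
d((1, 12), (16, 16)) = 15.5242
d((15, 22), (27, 22)) = 12.0
d((15, 22), (-4, 29)) = 20.2485
d((15, 22), (2, 23)) = 13.0384
d((15, 22), (16, 16)) = 6.0828 <-- minimum
d((27, 22), (-4, 29)) = 31.7805
d((27, 22), (2, 23)) = 25.02
d((27, 22), (16, 16)) = 12.53
d((-4, 29), (2, 23)) = 8.4853
d((-4, 29), (16, 16)) = 23.8537
d((2, 23), (16, 16)) = 15.6525

Closest pair: (15, 22) and (16, 16) with distance 6.0828

The closest pair is (15, 22) and (16, 16) with Euclidean distance 6.0828. For 7 points, brute-force pairwise comparison is shown above. For large n, the divide-and-conquer algorithm (sort by x, recurse on halves, check the dividing strip) achieves O(n log n).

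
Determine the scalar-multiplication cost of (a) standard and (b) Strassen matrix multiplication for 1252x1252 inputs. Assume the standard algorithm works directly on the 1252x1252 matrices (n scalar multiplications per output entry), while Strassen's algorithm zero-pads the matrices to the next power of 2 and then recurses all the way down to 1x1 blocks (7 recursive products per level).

Matrix multiplication for 1252x1252 matrices:

Strassen's algorithm requires power-of-2 dimensions. Pad 1252x1252 to 2048x2048 (next power of 2).

Standard algorithm: 1252^3 = 1962515008 multiplications
Strassen's algorithm: 7^(log2(2048)) = 7^11 = 1977326743 multiplications
Difference: 1962515008 - 1977326743 = -14811735 (Strassen uses MORE here due to padding overhead — for small or just-over-power-of-2 n, padding can outweigh the per-level savings)

Standard: 1962515008 multiplications (1252^3). Strassen: 1977326743 multiplications (7^11, after padding to 2048x2048). Strassen reduces 8 recursive multiplications to 7 at each level.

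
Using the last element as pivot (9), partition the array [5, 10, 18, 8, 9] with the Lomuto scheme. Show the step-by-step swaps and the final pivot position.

Lomuto partition with pivot = 9:

Initial array: [5, 10, 18, 8, 9]

arr[0]=5 <= 9: swap with position 0, array becomes [5, 10, 18, 8, 9]
arr[1]=10 > 9: no swap
arr[2]=18 > 9: no swap
arr[3]=8 <= 9: swap with position 1, array becomes [5, 8, 18, 10, 9]

Place pivot at position 2: [5, 8, 9, 10, 18]
Pivot position: 2

After partitioning with pivot 9, the array becomes [5, 8, 9, 10, 18]. The pivot is placed at index 2. All elements to the left of the pivot are <= 9, and all elements to the right are > 9.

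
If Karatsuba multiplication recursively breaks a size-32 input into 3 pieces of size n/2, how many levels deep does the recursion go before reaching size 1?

For divide and conquer with division factor 2:

Problem sizes at each level:
Level 0: 32
Level 1: 16
Level 2: 8
Level 3: 4
Level 4: 2
Level 5: 1

The root is level 0 and the size-1 base case is level 5 (the tree spans levels 0 through 5, i.e. 6 levels counting the root), so the depth is the number of divisions: log_2(32) = 5

The recursion tree depth is log_2(32) = 5. At each level, the problem size is divided by 2, so it takes 5 divisions to reduce to a base case of size 1. The algorithm makes 3 recursive calls at each level.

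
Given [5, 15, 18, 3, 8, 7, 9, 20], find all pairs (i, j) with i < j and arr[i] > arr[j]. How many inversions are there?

Finding inversions in [5, 15, 18, 3, 8, 7, 9, 20]:

(0, 3): arr[0]=5 > arr[3]=3
(1, 3): arr[1]=15 > arr[3]=3
(1, 4): arr[1]=15 > arr[4]=8
(1, 5): arr[1]=15 > arr[5]=7
(1, 6): arr[1]=15 > arr[6]=9
(2, 3): arr[2]=18 > arr[3]=3
(2, 4): arr[2]=18 > arr[4]=8
(2, 5): arr[2]=18 > arr[5]=7
(2, 6): arr[2]=18 > arr[6]=9
(4, 5): arr[4]=8 > arr[5]=7

Total inversions: 10

The array has 10 inversion(s): (0,3), (1,3), (1,4), (1,5), (1,6), (2,3), (2,4), (2,5), (2,6), (4,5). Each pair (i,j) satisfies i < j and arr[i] > arr[j].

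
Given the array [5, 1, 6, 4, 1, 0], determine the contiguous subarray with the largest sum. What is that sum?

Using Kadane's algorithm on [5, 1, 6, 4, 1, 0]:

Scanning through the array:
Position 1 (value 1): max_ending_here = 6, max_so_far = 6
Position 2 (value 6): max_ending_here = 12, max_so_far = 12
Position 3 (value 4): max_ending_here = 16, max_so_far = 16
Position 4 (value 1): max_ending_here = 17, max_so_far = 17
Position 5 (value 0): max_ending_here = 17, max_so_far = 17

Maximum subarray: [5, 1, 6, 4, 1]
Maximum sum: 17

The maximum subarray is [5, 1, 6, 4, 1] with sum 17. This subarray runs from index 0 to index 4.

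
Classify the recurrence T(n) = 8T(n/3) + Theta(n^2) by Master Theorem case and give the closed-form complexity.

Master Theorem for T(n) = 8T(n/3) + O(n^2):

a = 8, b = 3, c = 2
log_b(a) = log_3(8) = 1.8928

Case 3: c = 2 > log_3(8) = 1.8928
T(n) = O(n^2) = O(n^2)

For T(n) = 8T(n/3) + O(n^2): log_3(8) = 1.8928. This is Case 3 of the Master Theorem (c > log_b(a), work dominated by root), giving O(n^2).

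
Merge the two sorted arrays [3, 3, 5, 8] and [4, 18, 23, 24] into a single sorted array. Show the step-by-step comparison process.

Merging process:

Compare 3 vs 4: take 3 from left. Merged: [3]
Compare 3 vs 4: take 3 from left. Merged: [3, 3]
Compare 5 vs 4: take 4 from right. Merged: [3, 3, 4]
Compare 5 vs 18: take 5 from left. Merged: [3, 3, 4, 5]
Compare 8 vs 18: take 8 from left. Merged: [3, 3, 4, 5, 8]
Append remaining from right: [18, 23, 24]. Merged: [3, 3, 4, 5, 8, 18, 23, 24]

Final merged array: [3, 3, 4, 5, 8, 18, 23, 24]
Total comparisons: 5

The merged array is [3, 3, 4, 5, 8, 18, 23, 24], requiring 5 comparisons. The merge step runs in O(n) time where n is the total number of elements.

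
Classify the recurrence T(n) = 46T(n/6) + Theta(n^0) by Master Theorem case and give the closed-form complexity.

Master Theorem for T(n) = 46T(n/6) + O(n^0):

a = 46, b = 6, c = 0
log_b(a) = log_6(46) = 2.1368

Case 1: c = 0 < log_6(46) = 2.1368
T(n) = O(n^(log_6 46))

For T(n) = 46T(n/6) + O(n^0): log_6(46) = 2.1368. This is Case 1 of the Master Theorem (c < log_b(a), work dominated by leaves), giving O(n^(log_6 46)).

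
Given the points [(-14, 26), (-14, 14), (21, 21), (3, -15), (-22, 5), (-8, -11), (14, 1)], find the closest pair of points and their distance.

Computing all pairwise distances among 7 points:

d((-14, 26), (-14, 14)) = 12.0
d((-14, 26), (21, 21)) = 35.3553
d((-14, 26), (3, -15)) = 44.3847
d((-14, 26), (-22, 5)) = 22.4722
d((-14, 26), (-8, -11)) = 37.4833
d((-14, 26), (14, 1)) = 37.5366
d((-14, 14), (21, 21)) = 35.6931
d((-14, 14), (3, -15)) = 33.6155
d((-14, 14), (-22, 5)) = 12.0416
d((-14, 14), (-8, -11)) = 25.7099
d((-14, 14), (14, 1)) = 30.8707
d((21, 21), (3, -15)) = 40.2492
d((21, 21), (-22, 5)) = 45.8803
d((21, 21), (-8, -11)) = 43.1856
d((21, 21), (14, 1)) = 21.1896
d((3, -15), (-22, 5)) = 32.0156
d((3, -15), (-8, -11)) = 11.7047 <-- minimum
d((3, -15), (14, 1)) = 19.4165
d((-22, 5), (-8, -11)) = 21.2603
d((-22, 5), (14, 1)) = 36.2215
d((-8, -11), (14, 1)) = 25.0599

Closest pair: (3, -15) and (-8, -11) with distance 11.7047

The closest pair is (3, -15) and (-8, -11) with Euclidean distance 11.7047. For 7 points, brute-force pairwise comparison is shown above. For large n, the divide-and-conquer algorithm (sort by x, recurse on halves, check the dividing strip) achieves O(n log n).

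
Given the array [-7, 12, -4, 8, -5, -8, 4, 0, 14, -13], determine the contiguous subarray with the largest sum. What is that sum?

Using Kadane's algorithm on [-7, 12, -4, 8, -5, -8, 4, 0, 14, -13]:

Scanning through the array:
Position 1 (value 12): max_ending_here = 12, max_so_far = 12
Position 2 (value -4): max_ending_here = 8, max_so_far = 12
Position 3 (value 8): max_ending_here = 16, max_so_far = 16
Position 4 (value -5): max_ending_here = 11, max_so_far = 16
Position 5 (value -8): max_ending_here = 3, max_so_far = 16
Position 6 (value 4): max_ending_here = 7, max_so_far = 16
Position 7 (value 0): max_ending_here = 7, max_so_far = 16
Position 8 (value 14): max_ending_here = 21, max_so_far = 21
Position 9 (value -13): max_ending_here = 8, max_so_far = 21

Maximum subarray: [12, -4, 8, -5, -8, 4, 0, 14]
Maximum sum: 21

The maximum subarray is [12, -4, 8, -5, -8, 4, 0, 14] with sum 21. This subarray runs from index 1 to index 8.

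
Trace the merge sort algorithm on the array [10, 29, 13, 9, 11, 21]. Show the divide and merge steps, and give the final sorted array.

Merge sort trace:

Split: [10, 29, 13, 9, 11, 21] -> [10, 29, 13] and [9, 11, 21]
  Split: [10, 29, 13] -> [10] and [29, 13]
    Split: [29, 13] -> [29] and [13]
    Merge: [29] + [13] -> [13, 29]
  Merge: [10] + [13, 29] -> [10, 13, 29]
  Split: [9, 11, 21] -> [9] and [11, 21]
    Split: [11, 21] -> [11] and [21]
    Merge: [11] + [21] -> [11, 21]
  Merge: [9] + [11, 21] -> [9, 11, 21]
Merge: [10, 13, 29] + [9, 11, 21] -> [9, 10, 11, 13, 21, 29]

Final sorted array: [9, 10, 11, 13, 21, 29]

The merge sort proceeds by recursively splitting the array and merging sorted halves.
After all merges, the sorted array is [9, 10, 11, 13, 21, 29].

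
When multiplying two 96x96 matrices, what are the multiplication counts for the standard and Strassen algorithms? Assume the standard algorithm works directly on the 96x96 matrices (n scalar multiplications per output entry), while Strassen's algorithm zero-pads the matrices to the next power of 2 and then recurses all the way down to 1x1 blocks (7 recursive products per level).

Matrix multiplication for 96x96 matrices:

Strassen's algorithm requires power-of-2 dimensions. Pad 96x96 to 128x128 (next power of 2).

Standard algorithm: 96^3 = 884736 multiplications
Strassen's algorithm: 7^(log2(128)) = 7^7 = 823543 multiplications
Savings: 884736 - 823543 = 61193 multiplications

Standard: 884736 multiplications (96^3). Strassen: 823543 multiplications (7^7, after padding to 128x128). Strassen reduces 8 recursive multiplications to 7 at each level.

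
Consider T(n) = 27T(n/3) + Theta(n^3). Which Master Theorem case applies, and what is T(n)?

Master Theorem for T(n) = 27T(n/3) + O(n^3):

a = 27, b = 3, c = 3
log_b(a) = log_3(27) = 3.0000

Case 2: c = 3 = log_3(27) = 3.0000
T(n) = O(n^3 log n) = O(n^3 log n)

For T(n) = 27T(n/3) + O(n^3): log_3(27) = 3.0000. This is Case 2 of the Master Theorem (c = log_b(a), equal work at all levels), giving O(n^3 log n).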